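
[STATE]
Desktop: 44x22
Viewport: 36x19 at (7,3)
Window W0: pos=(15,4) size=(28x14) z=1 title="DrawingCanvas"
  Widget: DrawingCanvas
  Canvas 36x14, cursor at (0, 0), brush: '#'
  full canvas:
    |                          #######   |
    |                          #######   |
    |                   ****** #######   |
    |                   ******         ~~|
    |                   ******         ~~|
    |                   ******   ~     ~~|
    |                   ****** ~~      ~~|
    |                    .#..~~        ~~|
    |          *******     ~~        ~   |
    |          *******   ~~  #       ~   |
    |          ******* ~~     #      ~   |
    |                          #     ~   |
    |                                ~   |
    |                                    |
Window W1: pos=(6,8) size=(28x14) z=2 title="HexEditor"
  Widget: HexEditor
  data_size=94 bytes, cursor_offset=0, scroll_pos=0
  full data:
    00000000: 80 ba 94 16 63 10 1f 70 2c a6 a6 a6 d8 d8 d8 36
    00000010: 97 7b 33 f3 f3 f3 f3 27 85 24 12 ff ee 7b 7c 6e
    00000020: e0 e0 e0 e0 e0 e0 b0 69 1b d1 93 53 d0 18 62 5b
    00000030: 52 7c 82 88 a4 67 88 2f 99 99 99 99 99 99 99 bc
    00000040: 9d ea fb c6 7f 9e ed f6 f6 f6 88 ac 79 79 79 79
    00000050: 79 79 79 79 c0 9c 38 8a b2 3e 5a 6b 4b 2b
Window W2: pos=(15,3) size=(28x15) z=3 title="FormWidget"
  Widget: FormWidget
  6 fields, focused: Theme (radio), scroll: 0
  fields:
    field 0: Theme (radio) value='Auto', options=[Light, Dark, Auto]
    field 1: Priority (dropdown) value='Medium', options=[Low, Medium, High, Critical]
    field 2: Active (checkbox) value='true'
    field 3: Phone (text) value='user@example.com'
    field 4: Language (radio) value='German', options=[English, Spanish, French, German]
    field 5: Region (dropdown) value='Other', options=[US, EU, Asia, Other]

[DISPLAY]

        ┏━━━━━━━━━━━━━━━━━━━━━━━━━━┓
        ┃ FormWidget               ┃
        ┠──────────────────────────┨
        ┃> Theme:      ( ) Light  (┃
        ┃  Priority:   [Medium   ▼]┃
━━━━━━━━┃  Active:     [x]         ┃
 HexEdit┃  Phone:      [user@examp]┃
────────┃  Language:   ( ) English ┃
00000000┃  Region:     [Other    ▼]┃
00000010┃                          ┃
00000020┃                          ┃
00000030┃                          ┃
00000040┃                          ┃
00000050┃                          ┃
        ┗━━━━━━━━━━━━━━━━━━━━━━━━━━┛
                          ┃         
                          ┃         
                          ┃         
━━━━━━━━━━━━━━━━━━━━━━━━━━┛         


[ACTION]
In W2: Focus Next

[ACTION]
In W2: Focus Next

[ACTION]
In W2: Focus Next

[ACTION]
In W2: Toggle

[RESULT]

        ┏━━━━━━━━━━━━━━━━━━━━━━━━━━┓
        ┃ FormWidget               ┃
        ┠──────────────────────────┨
        ┃  Theme:      ( ) Light  (┃
        ┃  Priority:   [Medium   ▼]┃
━━━━━━━━┃  Active:     [x]         ┃
 HexEdit┃> Phone:      [user@examp]┃
────────┃  Language:   ( ) English ┃
00000000┃  Region:     [Other    ▼]┃
00000010┃                          ┃
00000020┃                          ┃
00000030┃                          ┃
00000040┃                          ┃
00000050┃                          ┃
        ┗━━━━━━━━━━━━━━━━━━━━━━━━━━┛
                          ┃         
                          ┃         
                          ┃         
━━━━━━━━━━━━━━━━━━━━━━━━━━┛         


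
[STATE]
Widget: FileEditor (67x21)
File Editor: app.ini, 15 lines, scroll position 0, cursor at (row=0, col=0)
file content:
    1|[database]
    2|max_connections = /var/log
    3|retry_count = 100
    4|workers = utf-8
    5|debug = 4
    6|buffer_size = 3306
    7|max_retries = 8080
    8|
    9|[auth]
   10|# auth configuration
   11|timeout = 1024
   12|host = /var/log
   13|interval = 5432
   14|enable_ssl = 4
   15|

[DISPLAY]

█database]                                                        ▲
max_connections = /var/log                                        █
retry_count = 100                                                 ░
workers = utf-8                                                   ░
debug = 4                                                         ░
buffer_size = 3306                                                ░
max_retries = 8080                                                ░
                                                                  ░
[auth]                                                            ░
# auth configuration                                              ░
timeout = 1024                                                    ░
host = /var/log                                                   ░
interval = 5432                                                   ░
enable_ssl = 4                                                    ░
                                                                  ░
                                                                  ░
                                                                  ░
                                                                  ░
                                                                  ░
                                                                  ░
                                                                  ▼


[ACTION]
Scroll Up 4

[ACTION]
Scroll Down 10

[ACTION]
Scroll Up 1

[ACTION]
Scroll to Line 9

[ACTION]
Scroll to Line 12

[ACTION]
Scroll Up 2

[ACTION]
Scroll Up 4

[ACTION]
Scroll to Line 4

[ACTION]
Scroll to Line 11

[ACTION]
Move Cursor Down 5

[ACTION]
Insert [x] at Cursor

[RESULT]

[database]                                                        ▲
max_connections = /var/log                                        █
retry_count = 100                                                 ░
workers = utf-8                                                   ░
debug = 4                                                         ░
x█uffer_size = 3306                                               ░
max_retries = 8080                                                ░
                                                                  ░
[auth]                                                            ░
# auth configuration                                              ░
timeout = 1024                                                    ░
host = /var/log                                                   ░
interval = 5432                                                   ░
enable_ssl = 4                                                    ░
                                                                  ░
                                                                  ░
                                                                  ░
                                                                  ░
                                                                  ░
                                                                  ░
                                                                  ▼


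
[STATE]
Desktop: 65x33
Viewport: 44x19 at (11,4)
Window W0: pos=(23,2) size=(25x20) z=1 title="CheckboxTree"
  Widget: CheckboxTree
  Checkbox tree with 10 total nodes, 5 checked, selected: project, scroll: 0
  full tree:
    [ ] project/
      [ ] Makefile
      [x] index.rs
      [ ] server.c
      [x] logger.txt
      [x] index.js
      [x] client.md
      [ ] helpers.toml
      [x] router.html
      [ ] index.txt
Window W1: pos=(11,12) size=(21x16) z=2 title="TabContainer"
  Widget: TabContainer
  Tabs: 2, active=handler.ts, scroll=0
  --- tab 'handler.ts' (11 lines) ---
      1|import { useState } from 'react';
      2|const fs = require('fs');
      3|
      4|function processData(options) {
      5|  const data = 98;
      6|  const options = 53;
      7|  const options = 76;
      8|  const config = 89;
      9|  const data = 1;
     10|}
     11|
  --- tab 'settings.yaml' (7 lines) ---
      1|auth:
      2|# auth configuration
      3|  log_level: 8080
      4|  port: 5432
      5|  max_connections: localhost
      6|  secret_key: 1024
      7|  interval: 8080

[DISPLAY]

            ┠───────────────────────┨       
            ┃>[-] project/          ┃       
            ┃   [ ] Makefile        ┃       
            ┃   [x] index.rs        ┃       
            ┃   [ ] server.c        ┃       
            ┃   [x] logger.txt      ┃       
            ┃   [x] index.js        ┃       
            ┃   [x] client.md       ┃       
┏━━━━━━━━━━━━━━━━━━━┓elpers.toml    ┃       
┃ TabContainer      ┃outer.html     ┃       
┠───────────────────┨ndex.txt       ┃       
┃[handler.ts]│ setti┃               ┃       
┃───────────────────┃               ┃       
┃import { useState }┃               ┃       
┃const fs = require(┃               ┃       
┃                   ┃               ┃       
┃function processDat┃               ┃       
┃  const data = 98; ┃━━━━━━━━━━━━━━━┛       
┃  const options = 5┃                       


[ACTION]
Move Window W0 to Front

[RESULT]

            ┠───────────────────────┨       
            ┃>[-] project/          ┃       
            ┃   [ ] Makefile        ┃       
            ┃   [x] index.rs        ┃       
            ┃   [ ] server.c        ┃       
            ┃   [x] logger.txt      ┃       
            ┃   [x] index.js        ┃       
            ┃   [x] client.md       ┃       
┏━━━━━━━━━━━┃   [ ] helpers.toml    ┃       
┃ TabContain┃   [x] router.html     ┃       
┠───────────┃   [ ] index.txt       ┃       
┃[handler.ts┃                       ┃       
┃───────────┃                       ┃       
┃import { us┃                       ┃       
┃const fs = ┃                       ┃       
┃           ┃                       ┃       
┃function pr┃                       ┃       
┃  const dat┗━━━━━━━━━━━━━━━━━━━━━━━┛       
┃  const options = 5┃                       


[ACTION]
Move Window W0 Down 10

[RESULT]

                                            
                                            
                                            
                                            
                                            
                                            
                                            
                                            
┏━━━━━━━━━━━┏━━━━━━━━━━━━━━━━━━━━━━━┓       
┃ TabContain┃ CheckboxTree          ┃       
┠───────────┠───────────────────────┨       
┃[handler.ts┃>[-] project/          ┃       
┃───────────┃   [ ] Makefile        ┃       
┃import { us┃   [x] index.rs        ┃       
┃const fs = ┃   [ ] server.c        ┃       
┃           ┃   [x] logger.txt      ┃       
┃function pr┃   [x] index.js        ┃       
┃  const dat┃   [x] client.md       ┃       
┃  const opt┃   [ ] helpers.toml    ┃       


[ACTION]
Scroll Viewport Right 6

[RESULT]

                                            
                                            
                                            
                                            
                                            
                                            
                                            
                                            
━━━━━━┏━━━━━━━━━━━━━━━━━━━━━━━┓             
ontain┃ CheckboxTree          ┃             
──────┠───────────────────────┨             
ler.ts┃>[-] project/          ┃             
──────┃   [ ] Makefile        ┃             
t { us┃   [x] index.rs        ┃             
 fs = ┃   [ ] server.c        ┃             
      ┃   [x] logger.txt      ┃             
ion pr┃   [x] index.js        ┃             
st dat┃   [x] client.md       ┃             
st opt┃   [ ] helpers.toml    ┃             


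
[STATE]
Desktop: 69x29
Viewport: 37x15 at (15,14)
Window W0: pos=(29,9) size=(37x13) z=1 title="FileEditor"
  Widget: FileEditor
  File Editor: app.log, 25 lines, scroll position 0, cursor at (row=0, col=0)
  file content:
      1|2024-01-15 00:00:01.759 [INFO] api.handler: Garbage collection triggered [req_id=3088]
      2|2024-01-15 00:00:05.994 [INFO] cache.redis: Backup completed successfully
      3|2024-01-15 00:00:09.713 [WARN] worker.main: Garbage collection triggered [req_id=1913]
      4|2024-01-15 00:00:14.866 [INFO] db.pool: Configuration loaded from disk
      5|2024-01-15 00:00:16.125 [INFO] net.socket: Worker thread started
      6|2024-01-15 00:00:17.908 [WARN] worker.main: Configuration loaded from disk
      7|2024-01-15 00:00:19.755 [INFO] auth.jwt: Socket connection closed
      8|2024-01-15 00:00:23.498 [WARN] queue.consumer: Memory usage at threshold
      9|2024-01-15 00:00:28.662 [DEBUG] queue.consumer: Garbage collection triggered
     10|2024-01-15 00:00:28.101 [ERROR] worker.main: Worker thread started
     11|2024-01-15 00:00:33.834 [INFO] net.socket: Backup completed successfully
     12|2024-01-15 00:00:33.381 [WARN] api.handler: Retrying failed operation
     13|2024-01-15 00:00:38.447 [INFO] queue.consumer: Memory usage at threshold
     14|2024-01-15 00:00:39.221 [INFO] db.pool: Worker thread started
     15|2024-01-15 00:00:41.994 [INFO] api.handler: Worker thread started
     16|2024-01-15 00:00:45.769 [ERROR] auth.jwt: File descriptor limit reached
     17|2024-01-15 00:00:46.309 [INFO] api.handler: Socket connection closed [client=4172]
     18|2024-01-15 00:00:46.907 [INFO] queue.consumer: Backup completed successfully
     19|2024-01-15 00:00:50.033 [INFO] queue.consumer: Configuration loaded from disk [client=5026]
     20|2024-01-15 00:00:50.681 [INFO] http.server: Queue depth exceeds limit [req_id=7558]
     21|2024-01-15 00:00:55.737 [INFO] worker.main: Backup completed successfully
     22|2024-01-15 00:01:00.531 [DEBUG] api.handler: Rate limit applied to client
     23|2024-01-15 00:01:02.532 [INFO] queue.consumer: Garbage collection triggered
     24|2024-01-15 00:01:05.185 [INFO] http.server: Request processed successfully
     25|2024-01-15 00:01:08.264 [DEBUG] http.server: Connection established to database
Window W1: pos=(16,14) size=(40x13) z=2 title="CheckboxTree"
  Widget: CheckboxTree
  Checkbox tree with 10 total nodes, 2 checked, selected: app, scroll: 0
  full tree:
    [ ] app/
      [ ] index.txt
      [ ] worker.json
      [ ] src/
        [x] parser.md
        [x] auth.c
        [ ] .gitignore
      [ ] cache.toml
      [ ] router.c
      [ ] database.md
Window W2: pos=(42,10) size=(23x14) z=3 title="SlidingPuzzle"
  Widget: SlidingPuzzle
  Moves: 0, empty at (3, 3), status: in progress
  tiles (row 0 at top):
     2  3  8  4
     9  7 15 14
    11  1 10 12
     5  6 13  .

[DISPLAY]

 ┏━━━━━━━━━━━━━━━━━━━━━━━━━┃│  2 │  3
 ┃ CheckboxTree            ┃├────┼───
 ┠─────────────────────────┃│  9 │  7
 ┃>[-] app/                ┃├────┼───
 ┃   [ ] index.txt         ┃│ 11 │  1
 ┃   [ ] worker.json       ┃├────┼───
 ┃   [-] src/              ┃│  5 │  6
 ┃     [x] parser.md       ┃└────┴───
 ┃     [x] auth.c          ┃Moves: 0 
 ┃     [ ] .gitignore      ┗━━━━━━━━━
 ┃   [ ] cache.toml                  
 ┃   [ ] router.c                    
 ┗━━━━━━━━━━━━━━━━━━━━━━━━━━━━━━━━━━━
                                     
                                     


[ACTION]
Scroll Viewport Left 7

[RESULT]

        ┏━━━━━━━━━━━━━━━━━━━━━━━━━┃│ 
        ┃ CheckboxTree            ┃├─
        ┠─────────────────────────┃│ 
        ┃>[-] app/                ┃├─
        ┃   [ ] index.txt         ┃│ 
        ┃   [ ] worker.json       ┃├─
        ┃   [-] src/              ┃│ 
        ┃     [x] parser.md       ┃└─
        ┃     [x] auth.c          ┃Mo
        ┃     [ ] .gitignore      ┗━━
        ┃   [ ] cache.toml           
        ┃   [ ] router.c             
        ┗━━━━━━━━━━━━━━━━━━━━━━━━━━━━
                                     
                                     


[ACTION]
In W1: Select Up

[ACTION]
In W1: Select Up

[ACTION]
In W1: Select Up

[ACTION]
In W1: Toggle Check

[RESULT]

        ┏━━━━━━━━━━━━━━━━━━━━━━━━━┃│ 
        ┃ CheckboxTree            ┃├─
        ┠─────────────────────────┃│ 
        ┃>[x] app/                ┃├─
        ┃   [x] index.txt         ┃│ 
        ┃   [x] worker.json       ┃├─
        ┃   [x] src/              ┃│ 
        ┃     [x] parser.md       ┃└─
        ┃     [x] auth.c          ┃Mo
        ┃     [x] .gitignore      ┗━━
        ┃   [x] cache.toml           
        ┃   [x] router.c             
        ┗━━━━━━━━━━━━━━━━━━━━━━━━━━━━
                                     
                                     


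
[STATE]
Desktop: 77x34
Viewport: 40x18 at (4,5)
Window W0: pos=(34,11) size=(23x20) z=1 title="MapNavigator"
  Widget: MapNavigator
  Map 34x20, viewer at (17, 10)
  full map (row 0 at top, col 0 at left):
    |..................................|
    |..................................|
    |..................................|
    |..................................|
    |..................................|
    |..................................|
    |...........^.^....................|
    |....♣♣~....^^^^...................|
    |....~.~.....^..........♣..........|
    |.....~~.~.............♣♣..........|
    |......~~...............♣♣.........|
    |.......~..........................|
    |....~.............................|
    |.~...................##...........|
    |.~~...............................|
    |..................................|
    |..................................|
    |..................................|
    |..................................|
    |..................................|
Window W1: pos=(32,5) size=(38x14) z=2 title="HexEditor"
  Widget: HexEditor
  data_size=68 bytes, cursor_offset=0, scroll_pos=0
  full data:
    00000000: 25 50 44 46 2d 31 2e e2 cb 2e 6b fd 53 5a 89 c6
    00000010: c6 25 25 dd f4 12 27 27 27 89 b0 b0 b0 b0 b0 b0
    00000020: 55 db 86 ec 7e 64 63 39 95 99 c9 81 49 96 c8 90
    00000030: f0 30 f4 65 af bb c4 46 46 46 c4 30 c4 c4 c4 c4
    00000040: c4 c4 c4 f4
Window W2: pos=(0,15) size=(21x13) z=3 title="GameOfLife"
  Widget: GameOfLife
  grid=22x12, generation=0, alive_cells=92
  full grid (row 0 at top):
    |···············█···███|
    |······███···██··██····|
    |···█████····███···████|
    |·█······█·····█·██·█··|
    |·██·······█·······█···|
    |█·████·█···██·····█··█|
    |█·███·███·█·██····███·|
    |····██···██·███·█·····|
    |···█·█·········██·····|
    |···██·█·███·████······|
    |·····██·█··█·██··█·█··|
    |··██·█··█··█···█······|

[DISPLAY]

                            ┏━━━━━━━━━━━
                            ┃ HexEditor 
                            ┠───────────
                            ┃00000000  2
                            ┃00000010  c
                            ┃00000020  5
                            ┃00000030  f
                            ┃00000040  c
                            ┃           
                            ┃           
━━━━━━━━━━━━━━━━┓           ┃           
meOfLife        ┃           ┃           
────────────────┨           ┃           
: 0             ┃           ┗━━━━━━━━━━━
████····███···██┃             ┃....^^^^.
····█·····█·██·█┃             ┃.....^...
······█·······█·┃             ┃.~.......
██·█···██·····█·┃             ┃~........


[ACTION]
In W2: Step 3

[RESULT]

                            ┏━━━━━━━━━━━
                            ┃ HexEditor 
                            ┠───────────
                            ┃00000000  2
                            ┃00000010  c
                            ┃00000020  5
                            ┃00000030  f
                            ┃00000040  c
                            ┃           
                            ┃           
━━━━━━━━━━━━━━━━┓           ┃           
meOfLife        ┃           ┃           
────────────────┨           ┃           
: 3             ┃           ┗━━━━━━━━━━━
███··········██·┃             ┃....^^^^.
······██····████┃             ┃.....^...
··██·██········█┃             ┃.~.......
·····██········█┃             ┃~........


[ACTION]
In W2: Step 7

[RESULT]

                            ┏━━━━━━━━━━━
                            ┃ HexEditor 
                            ┠───────────
                            ┃00000000  2
                            ┃00000010  c
                            ┃00000020  5
                            ┃00000030  f
                            ┃00000040  c
                            ┃           
                            ┃           
━━━━━━━━━━━━━━━━┓           ┃           
meOfLife        ┃           ┃           
────────────────┨           ┃           
: 10            ┃           ┗━━━━━━━━━━━
·······██·······┃             ┃....^^^^.
········█·······┃             ┃.....^...
·····██·········┃             ┃.~.......
····█···········┃             ┃~........


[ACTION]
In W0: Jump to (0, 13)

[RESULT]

                            ┏━━━━━━━━━━━
                            ┃ HexEditor 
                            ┠───────────
                            ┃00000000  2
                            ┃00000010  c
                            ┃00000020  5
                            ┃00000030  f
                            ┃00000040  c
                            ┃           
                            ┃           
━━━━━━━━━━━━━━━━┓           ┃           
meOfLife        ┃           ┃           
────────────────┨           ┃           
: 10            ┃           ┗━━━━━━━━━━━
·······██·······┃             ┃         
········█·······┃             ┃         
·····██·········┃             ┃         
····█···········┃             ┃         


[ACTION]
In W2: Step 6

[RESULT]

                            ┏━━━━━━━━━━━
                            ┃ HexEditor 
                            ┠───────────
                            ┃00000000  2
                            ┃00000010  c
                            ┃00000020  5
                            ┃00000030  f
                            ┃00000040  c
                            ┃           
                            ┃           
━━━━━━━━━━━━━━━━┓           ┃           
meOfLife        ┃           ┃           
────────────────┨           ┃           
: 16            ┃           ┗━━━━━━━━━━━
·······██·······┃             ┃         
·······██·······┃             ┃         
················┃             ┃         
····██··········┃             ┃         


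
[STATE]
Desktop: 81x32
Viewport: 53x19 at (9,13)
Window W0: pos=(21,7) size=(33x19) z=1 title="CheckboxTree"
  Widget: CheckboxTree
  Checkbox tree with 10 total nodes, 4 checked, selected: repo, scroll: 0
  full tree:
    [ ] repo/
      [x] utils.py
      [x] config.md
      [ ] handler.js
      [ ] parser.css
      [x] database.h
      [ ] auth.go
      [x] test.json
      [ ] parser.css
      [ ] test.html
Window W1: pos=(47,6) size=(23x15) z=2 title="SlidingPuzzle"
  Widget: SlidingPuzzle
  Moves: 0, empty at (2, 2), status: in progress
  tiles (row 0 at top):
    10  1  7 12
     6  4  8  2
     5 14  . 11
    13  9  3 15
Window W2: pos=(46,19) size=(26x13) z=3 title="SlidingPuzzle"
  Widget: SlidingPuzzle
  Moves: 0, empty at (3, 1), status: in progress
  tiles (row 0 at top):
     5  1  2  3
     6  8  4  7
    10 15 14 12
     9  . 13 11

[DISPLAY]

            ┃   [ ] handler.js        ┃├────┼────┼───
            ┃   [ ] parser.css        ┃│  5 │ 14 │   
            ┃   [x] database.h        ┃├────┼────┼───
            ┃   [ ] auth.go           ┃│ 13 │  9 │  3
            ┃   [x] test.json         ┃└────┴────┴───
            ┃   [ ] parser.css        ┃Moves: 0      
            ┃   [ ] test.html        ┏━━━━━━━━━━━━━━━
            ┃                        ┃ SlidingPuzzle 
            ┃                        ┠───────────────
            ┃                        ┃┌────┬────┬────
            ┃                        ┃│  5 │  1 │  2 
            ┃                        ┃├────┼────┼────
            ┗━━━━━━━━━━━━━━━━━━━━━━━━┃│  6 │  8 │  4 
                                     ┃├────┼────┼────
                                     ┃│ 10 │ 15 │ 14 
                                     ┃├────┼────┼────
                                     ┃│  9 │    │ 13 
                                     ┃└────┴────┴────
                                     ┗━━━━━━━━━━━━━━━


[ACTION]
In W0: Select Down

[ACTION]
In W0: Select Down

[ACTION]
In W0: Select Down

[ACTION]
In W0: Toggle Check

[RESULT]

            ┃>  [x] handler.js        ┃├────┼────┼───
            ┃   [ ] parser.css        ┃│  5 │ 14 │   
            ┃   [x] database.h        ┃├────┼────┼───
            ┃   [ ] auth.go           ┃│ 13 │  9 │  3
            ┃   [x] test.json         ┃└────┴────┴───
            ┃   [ ] parser.css        ┃Moves: 0      
            ┃   [ ] test.html        ┏━━━━━━━━━━━━━━━
            ┃                        ┃ SlidingPuzzle 
            ┃                        ┠───────────────
            ┃                        ┃┌────┬────┬────
            ┃                        ┃│  5 │  1 │  2 
            ┃                        ┃├────┼────┼────
            ┗━━━━━━━━━━━━━━━━━━━━━━━━┃│  6 │  8 │  4 
                                     ┃├────┼────┼────
                                     ┃│ 10 │ 15 │ 14 
                                     ┃├────┼────┼────
                                     ┃│  9 │    │ 13 
                                     ┃└────┴────┴────
                                     ┗━━━━━━━━━━━━━━━


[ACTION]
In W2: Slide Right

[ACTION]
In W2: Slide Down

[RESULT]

            ┃>  [x] handler.js        ┃├────┼────┼───
            ┃   [ ] parser.css        ┃│  5 │ 14 │   
            ┃   [x] database.h        ┃├────┼────┼───
            ┃   [ ] auth.go           ┃│ 13 │  9 │  3
            ┃   [x] test.json         ┃└────┴────┴───
            ┃   [ ] parser.css        ┃Moves: 0      
            ┃   [ ] test.html        ┏━━━━━━━━━━━━━━━
            ┃                        ┃ SlidingPuzzle 
            ┃                        ┠───────────────
            ┃                        ┃┌────┬────┬────
            ┃                        ┃│  5 │  1 │  2 
            ┃                        ┃├────┼────┼────
            ┗━━━━━━━━━━━━━━━━━━━━━━━━┃│  6 │  8 │  4 
                                     ┃├────┼────┼────
                                     ┃│    │ 15 │ 14 
                                     ┃├────┼────┼────
                                     ┃│ 10 │  9 │ 13 
                                     ┃└────┴────┴────
                                     ┗━━━━━━━━━━━━━━━


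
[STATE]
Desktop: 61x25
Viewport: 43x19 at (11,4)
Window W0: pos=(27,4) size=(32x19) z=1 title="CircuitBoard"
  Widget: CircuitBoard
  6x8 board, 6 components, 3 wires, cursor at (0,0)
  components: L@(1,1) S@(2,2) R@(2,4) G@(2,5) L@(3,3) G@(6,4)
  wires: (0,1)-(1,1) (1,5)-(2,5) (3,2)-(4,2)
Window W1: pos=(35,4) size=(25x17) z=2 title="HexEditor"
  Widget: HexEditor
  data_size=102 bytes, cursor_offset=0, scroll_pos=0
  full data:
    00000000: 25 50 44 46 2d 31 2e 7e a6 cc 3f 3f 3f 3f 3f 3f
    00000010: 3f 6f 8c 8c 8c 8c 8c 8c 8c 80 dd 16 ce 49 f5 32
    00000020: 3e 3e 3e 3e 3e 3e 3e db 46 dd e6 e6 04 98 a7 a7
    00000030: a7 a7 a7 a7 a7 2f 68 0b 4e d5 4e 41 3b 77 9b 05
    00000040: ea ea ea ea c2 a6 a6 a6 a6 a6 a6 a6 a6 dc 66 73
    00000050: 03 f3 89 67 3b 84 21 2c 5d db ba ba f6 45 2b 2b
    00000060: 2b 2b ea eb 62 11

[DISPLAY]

                ┏━━━━━━━┏━━━━━━━━━━━━━━━━━━
                ┃ Circui┃ HexEditor        
                ┠───────┠──────────────────
                ┃   0 1 ┃00000000  25 50 44
                ┃0  [.] ┃00000010  3f 6f 8c
                ┃       ┃00000020  3e 3e 3e
                ┃1      ┃00000030  a7 a7 a7
                ┃       ┃00000040  ea ea ea
                ┃2      ┃00000050  03 f3 89
                ┃       ┃00000060  2b 2b ea
                ┃3      ┃                  
                ┃       ┃                  
                ┃4      ┃                  
                ┃       ┃                  
                ┃5      ┃                  
                ┃       ┃                  
                ┃6      ┗━━━━━━━━━━━━━━━━━━
                ┃                          
                ┗━━━━━━━━━━━━━━━━━━━━━━━━━━


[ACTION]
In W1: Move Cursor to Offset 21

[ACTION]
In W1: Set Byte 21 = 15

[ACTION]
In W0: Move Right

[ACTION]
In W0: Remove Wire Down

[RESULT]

                ┏━━━━━━━┏━━━━━━━━━━━━━━━━━━
                ┃ Circui┃ HexEditor        
                ┠───────┠──────────────────
                ┃   0 1 ┃00000000  25 50 44
                ┃0      ┃00000010  3f 6f 8c
                ┃       ┃00000020  3e 3e 3e
                ┃1      ┃00000030  a7 a7 a7
                ┃       ┃00000040  ea ea ea
                ┃2      ┃00000050  03 f3 89
                ┃       ┃00000060  2b 2b ea
                ┃3      ┃                  
                ┃       ┃                  
                ┃4      ┃                  
                ┃       ┃                  
                ┃5      ┃                  
                ┃       ┃                  
                ┃6      ┗━━━━━━━━━━━━━━━━━━
                ┃                          
                ┗━━━━━━━━━━━━━━━━━━━━━━━━━━


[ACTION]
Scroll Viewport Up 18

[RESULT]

                                           
                                           
                                           
                                           
                ┏━━━━━━━┏━━━━━━━━━━━━━━━━━━
                ┃ Circui┃ HexEditor        
                ┠───────┠──────────────────
                ┃   0 1 ┃00000000  25 50 44
                ┃0      ┃00000010  3f 6f 8c
                ┃       ┃00000020  3e 3e 3e
                ┃1      ┃00000030  a7 a7 a7
                ┃       ┃00000040  ea ea ea
                ┃2      ┃00000050  03 f3 89
                ┃       ┃00000060  2b 2b ea
                ┃3      ┃                  
                ┃       ┃                  
                ┃4      ┃                  
                ┃       ┃                  
                ┃5      ┃                  


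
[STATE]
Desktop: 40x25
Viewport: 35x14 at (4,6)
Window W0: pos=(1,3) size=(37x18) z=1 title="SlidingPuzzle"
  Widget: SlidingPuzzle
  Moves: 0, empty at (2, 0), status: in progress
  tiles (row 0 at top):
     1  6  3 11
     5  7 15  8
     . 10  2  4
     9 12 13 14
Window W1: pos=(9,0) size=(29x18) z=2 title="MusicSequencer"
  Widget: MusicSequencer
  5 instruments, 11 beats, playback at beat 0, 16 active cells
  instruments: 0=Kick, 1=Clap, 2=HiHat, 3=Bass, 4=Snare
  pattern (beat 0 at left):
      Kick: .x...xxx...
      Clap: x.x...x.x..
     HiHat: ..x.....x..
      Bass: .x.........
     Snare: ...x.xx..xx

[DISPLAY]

───┬─┃ HiHat··█·····█··          ┃ 
 1 │ ┃  Bass·█·········          ┃ 
───┼─┃ Snare···█·██··██          ┃ 
 5 │ ┃                           ┃ 
───┼─┃                           ┃ 
   │ ┃                           ┃ 
───┼─┃                           ┃ 
 9 │ ┃                           ┃ 
───┴─┃                           ┃ 
ves: ┃                           ┃ 
     ┃                           ┃ 
     ┗━━━━━━━━━━━━━━━━━━━━━━━━━━━┛ 
                                 ┃ 
                                 ┃ 


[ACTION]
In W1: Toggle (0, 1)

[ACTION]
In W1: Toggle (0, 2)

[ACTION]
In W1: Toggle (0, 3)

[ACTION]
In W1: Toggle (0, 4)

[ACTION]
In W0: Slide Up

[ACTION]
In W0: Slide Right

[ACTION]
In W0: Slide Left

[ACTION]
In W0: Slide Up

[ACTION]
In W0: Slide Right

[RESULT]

───┬─┃ HiHat··█·····█··          ┃ 
 1 │ ┃  Bass·█·········          ┃ 
───┼─┃ Snare···█·██··██          ┃ 
 5 │ ┃                           ┃ 
───┼─┃                           ┃ 
 9 │ ┃                           ┃ 
───┼─┃                           ┃ 
   │ ┃                           ┃ 
───┴─┃                           ┃ 
ves: ┃                           ┃ 
     ┃                           ┃ 
     ┗━━━━━━━━━━━━━━━━━━━━━━━━━━━┛ 
                                 ┃ 
                                 ┃ 


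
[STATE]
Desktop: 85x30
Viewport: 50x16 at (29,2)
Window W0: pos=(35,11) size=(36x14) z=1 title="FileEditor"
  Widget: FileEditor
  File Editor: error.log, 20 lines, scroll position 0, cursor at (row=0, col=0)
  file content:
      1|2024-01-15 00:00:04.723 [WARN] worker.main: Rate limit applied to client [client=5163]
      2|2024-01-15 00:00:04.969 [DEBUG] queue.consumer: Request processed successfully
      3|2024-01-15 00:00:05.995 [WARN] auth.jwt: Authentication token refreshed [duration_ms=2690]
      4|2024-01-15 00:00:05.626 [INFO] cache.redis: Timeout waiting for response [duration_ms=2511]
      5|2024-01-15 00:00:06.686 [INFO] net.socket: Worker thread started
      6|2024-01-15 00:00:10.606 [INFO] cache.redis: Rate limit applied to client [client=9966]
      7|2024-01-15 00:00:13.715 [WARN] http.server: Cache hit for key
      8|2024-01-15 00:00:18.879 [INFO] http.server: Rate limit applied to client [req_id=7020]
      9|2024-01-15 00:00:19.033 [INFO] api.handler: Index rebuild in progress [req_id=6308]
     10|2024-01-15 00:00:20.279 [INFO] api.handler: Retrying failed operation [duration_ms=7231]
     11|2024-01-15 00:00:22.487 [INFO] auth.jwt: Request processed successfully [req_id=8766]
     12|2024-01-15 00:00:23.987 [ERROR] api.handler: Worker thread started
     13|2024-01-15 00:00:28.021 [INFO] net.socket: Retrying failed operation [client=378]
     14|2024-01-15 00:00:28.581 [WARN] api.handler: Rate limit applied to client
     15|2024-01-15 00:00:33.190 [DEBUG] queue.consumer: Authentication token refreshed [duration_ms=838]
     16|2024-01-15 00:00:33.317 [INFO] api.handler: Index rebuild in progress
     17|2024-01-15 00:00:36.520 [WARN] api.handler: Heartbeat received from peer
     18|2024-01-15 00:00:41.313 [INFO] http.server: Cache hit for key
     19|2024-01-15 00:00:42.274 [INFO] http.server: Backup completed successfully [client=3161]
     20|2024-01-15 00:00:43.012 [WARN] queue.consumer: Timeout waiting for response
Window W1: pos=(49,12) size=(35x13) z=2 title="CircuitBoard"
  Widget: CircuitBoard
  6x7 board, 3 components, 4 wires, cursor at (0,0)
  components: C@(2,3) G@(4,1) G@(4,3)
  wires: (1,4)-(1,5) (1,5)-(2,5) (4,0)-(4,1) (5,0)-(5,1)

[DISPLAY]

                                                  
                                                  
                                                  
                                                  
                                                  
                                                  
                                                  
                                                  
                                                  
      ┏━━━━━━━━━━━━━━━━━━━━━━━━━━━━━━━━━━┓        
      ┃ FileEditor  ┏━━━━━━━━━━━━━━━━━━━━━━━━━━━━━
      ┠─────────────┃ CircuitBoard                
      ┃█024-01-15 00┠─────────────────────────────
      ┃2024-01-15 00┃   0 1 2 3 4 5               
      ┃2024-01-15 00┃0  [.]                       
      ┃2024-01-15 00┃                             


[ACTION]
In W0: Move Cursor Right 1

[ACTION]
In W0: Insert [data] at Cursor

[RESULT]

                                                  
                                                  
                                                  
                                                  
                                                  
                                                  
                                                  
                                                  
                                                  
      ┏━━━━━━━━━━━━━━━━━━━━━━━━━━━━━━━━━━┓        
      ┃ FileEditor  ┏━━━━━━━━━━━━━━━━━━━━━━━━━━━━━
      ┠─────────────┃ CircuitBoard                
      ┃2data█24-01-1┠─────────────────────────────
      ┃2024-01-15 00┃   0 1 2 3 4 5               
      ┃2024-01-15 00┃0  [.]                       
      ┃2024-01-15 00┃                             


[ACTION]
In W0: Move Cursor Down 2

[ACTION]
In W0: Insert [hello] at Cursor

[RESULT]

                                                  
                                                  
                                                  
                                                  
                                                  
                                                  
                                                  
                                                  
                                                  
      ┏━━━━━━━━━━━━━━━━━━━━━━━━━━━━━━━━━━┓        
      ┃ FileEditor  ┏━━━━━━━━━━━━━━━━━━━━━━━━━━━━━
      ┠─────────────┃ CircuitBoard                
      ┃2data024-01-1┠─────────────────────────────
      ┃2024-01-15 00┃   0 1 2 3 4 5               
      ┃2024-hello█1-┃0  [.]                       
      ┃2024-01-15 00┃                             
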